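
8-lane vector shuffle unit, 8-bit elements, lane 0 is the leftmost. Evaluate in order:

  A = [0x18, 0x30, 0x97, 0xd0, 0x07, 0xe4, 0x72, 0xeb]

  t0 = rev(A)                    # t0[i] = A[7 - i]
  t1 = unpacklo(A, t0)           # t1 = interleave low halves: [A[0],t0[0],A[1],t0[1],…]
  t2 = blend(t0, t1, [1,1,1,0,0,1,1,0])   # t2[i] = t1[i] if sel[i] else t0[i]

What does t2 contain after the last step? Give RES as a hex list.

→ t0 |eb|72|e4|07|d0|97|30|18|
→ t1 |18|eb|30|72|97|e4|d0|07|
→ t2 |18|eb|30|07|d0|e4|d0|18|

RES = [0x18, 0xeb, 0x30, 0x07, 0xd0, 0xe4, 0xd0, 0x18]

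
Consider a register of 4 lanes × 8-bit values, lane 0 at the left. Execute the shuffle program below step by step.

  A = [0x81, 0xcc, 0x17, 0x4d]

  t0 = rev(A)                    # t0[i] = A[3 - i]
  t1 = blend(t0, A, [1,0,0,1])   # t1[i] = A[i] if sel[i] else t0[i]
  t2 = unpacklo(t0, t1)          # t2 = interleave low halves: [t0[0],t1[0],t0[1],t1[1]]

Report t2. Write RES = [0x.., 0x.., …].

RES = [0x4d, 0x81, 0x17, 0x17]

t0 = [0x4d, 0x17, 0xcc, 0x81]
t1 = [0x81, 0x17, 0xcc, 0x4d]
t2 = [0x4d, 0x81, 0x17, 0x17]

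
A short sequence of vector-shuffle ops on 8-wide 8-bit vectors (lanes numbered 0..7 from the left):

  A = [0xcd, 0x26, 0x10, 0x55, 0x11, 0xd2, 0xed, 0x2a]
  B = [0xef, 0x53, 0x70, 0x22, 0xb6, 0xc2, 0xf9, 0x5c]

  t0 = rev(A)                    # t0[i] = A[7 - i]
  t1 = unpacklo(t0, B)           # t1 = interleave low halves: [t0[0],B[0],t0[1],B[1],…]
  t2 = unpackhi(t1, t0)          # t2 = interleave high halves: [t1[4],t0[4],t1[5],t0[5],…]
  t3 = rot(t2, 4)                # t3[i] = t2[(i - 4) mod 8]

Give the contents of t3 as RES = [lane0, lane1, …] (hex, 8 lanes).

RES = [0x11, 0x26, 0x22, 0xcd, 0xd2, 0x55, 0x70, 0x10]

  t0: 2a ed d2 11 55 10 26 cd
  t1: 2a ef ed 53 d2 70 11 22
  t2: d2 55 70 10 11 26 22 cd
  t3: 11 26 22 cd d2 55 70 10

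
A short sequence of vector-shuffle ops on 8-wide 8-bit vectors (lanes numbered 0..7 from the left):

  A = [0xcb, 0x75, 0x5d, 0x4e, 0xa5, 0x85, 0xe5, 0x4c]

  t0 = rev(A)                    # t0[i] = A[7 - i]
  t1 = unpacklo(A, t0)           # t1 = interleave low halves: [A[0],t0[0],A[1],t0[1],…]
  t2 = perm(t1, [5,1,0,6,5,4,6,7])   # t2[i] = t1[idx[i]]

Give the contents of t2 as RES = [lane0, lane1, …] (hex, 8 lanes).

t0 = [0x4c, 0xe5, 0x85, 0xa5, 0x4e, 0x5d, 0x75, 0xcb]
t1 = [0xcb, 0x4c, 0x75, 0xe5, 0x5d, 0x85, 0x4e, 0xa5]
t2 = [0x85, 0x4c, 0xcb, 0x4e, 0x85, 0x5d, 0x4e, 0xa5]

RES = [ 0x85  0x4c  0xcb  0x4e  0x85  0x5d  0x4e  0xa5 ]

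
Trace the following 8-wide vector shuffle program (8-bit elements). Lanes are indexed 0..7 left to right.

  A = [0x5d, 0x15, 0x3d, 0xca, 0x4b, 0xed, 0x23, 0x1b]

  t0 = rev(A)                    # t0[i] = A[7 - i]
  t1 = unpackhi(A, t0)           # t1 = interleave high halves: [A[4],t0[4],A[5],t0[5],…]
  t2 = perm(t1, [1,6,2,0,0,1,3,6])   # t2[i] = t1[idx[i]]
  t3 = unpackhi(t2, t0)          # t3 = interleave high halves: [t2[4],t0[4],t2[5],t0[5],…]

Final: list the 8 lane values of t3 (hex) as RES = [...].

→ t0 |1b|23|ed|4b|ca|3d|15|5d|
→ t1 |4b|ca|ed|3d|23|15|1b|5d|
→ t2 |ca|1b|ed|4b|4b|ca|3d|1b|
→ t3 |4b|ca|ca|3d|3d|15|1b|5d|

RES = [0x4b, 0xca, 0xca, 0x3d, 0x3d, 0x15, 0x1b, 0x5d]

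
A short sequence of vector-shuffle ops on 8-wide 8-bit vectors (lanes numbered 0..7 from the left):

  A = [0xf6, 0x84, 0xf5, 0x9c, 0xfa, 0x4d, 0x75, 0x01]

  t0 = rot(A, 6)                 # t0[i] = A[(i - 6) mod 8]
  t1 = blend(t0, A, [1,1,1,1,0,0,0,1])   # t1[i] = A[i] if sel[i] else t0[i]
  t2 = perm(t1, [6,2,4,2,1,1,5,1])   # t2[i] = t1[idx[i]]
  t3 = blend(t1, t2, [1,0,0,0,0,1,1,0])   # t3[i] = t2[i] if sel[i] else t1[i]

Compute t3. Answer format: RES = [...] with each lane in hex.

  t0: f5 9c fa 4d 75 01 f6 84
  t1: f6 84 f5 9c 75 01 f6 01
  t2: f6 f5 75 f5 84 84 01 84
  t3: f6 84 f5 9c 75 84 01 01

RES = [0xf6, 0x84, 0xf5, 0x9c, 0x75, 0x84, 0x01, 0x01]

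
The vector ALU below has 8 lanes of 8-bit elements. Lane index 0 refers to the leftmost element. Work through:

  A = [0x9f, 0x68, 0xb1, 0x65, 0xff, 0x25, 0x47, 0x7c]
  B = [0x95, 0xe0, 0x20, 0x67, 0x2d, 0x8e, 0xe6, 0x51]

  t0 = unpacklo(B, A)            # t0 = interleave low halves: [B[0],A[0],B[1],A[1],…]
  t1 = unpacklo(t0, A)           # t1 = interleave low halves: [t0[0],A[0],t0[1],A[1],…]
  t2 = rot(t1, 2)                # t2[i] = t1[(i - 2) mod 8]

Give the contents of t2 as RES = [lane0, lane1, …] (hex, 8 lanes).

t0 = [0x95, 0x9f, 0xe0, 0x68, 0x20, 0xb1, 0x67, 0x65]
t1 = [0x95, 0x9f, 0x9f, 0x68, 0xe0, 0xb1, 0x68, 0x65]
t2 = [0x68, 0x65, 0x95, 0x9f, 0x9f, 0x68, 0xe0, 0xb1]

RES = [0x68, 0x65, 0x95, 0x9f, 0x9f, 0x68, 0xe0, 0xb1]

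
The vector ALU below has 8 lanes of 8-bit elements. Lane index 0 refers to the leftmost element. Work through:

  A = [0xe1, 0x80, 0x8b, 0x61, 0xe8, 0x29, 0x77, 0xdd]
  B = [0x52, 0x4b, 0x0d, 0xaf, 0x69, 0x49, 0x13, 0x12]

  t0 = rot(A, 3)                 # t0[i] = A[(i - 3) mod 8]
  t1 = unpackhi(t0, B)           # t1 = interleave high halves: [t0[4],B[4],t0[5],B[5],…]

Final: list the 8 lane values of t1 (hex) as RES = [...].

t0 = [0x29, 0x77, 0xdd, 0xe1, 0x80, 0x8b, 0x61, 0xe8]
t1 = [0x80, 0x69, 0x8b, 0x49, 0x61, 0x13, 0xe8, 0x12]

RES = [ 0x80  0x69  0x8b  0x49  0x61  0x13  0xe8  0x12 ]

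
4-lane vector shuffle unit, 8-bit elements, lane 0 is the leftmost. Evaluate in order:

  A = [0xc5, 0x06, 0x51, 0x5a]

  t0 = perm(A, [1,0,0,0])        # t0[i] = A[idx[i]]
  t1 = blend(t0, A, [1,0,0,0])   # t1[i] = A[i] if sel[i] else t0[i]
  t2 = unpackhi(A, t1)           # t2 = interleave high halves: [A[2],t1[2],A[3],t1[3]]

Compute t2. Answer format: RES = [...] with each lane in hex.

t0 = [0x06, 0xc5, 0xc5, 0xc5]
t1 = [0xc5, 0xc5, 0xc5, 0xc5]
t2 = [0x51, 0xc5, 0x5a, 0xc5]

RES = [ 0x51  0xc5  0x5a  0xc5 ]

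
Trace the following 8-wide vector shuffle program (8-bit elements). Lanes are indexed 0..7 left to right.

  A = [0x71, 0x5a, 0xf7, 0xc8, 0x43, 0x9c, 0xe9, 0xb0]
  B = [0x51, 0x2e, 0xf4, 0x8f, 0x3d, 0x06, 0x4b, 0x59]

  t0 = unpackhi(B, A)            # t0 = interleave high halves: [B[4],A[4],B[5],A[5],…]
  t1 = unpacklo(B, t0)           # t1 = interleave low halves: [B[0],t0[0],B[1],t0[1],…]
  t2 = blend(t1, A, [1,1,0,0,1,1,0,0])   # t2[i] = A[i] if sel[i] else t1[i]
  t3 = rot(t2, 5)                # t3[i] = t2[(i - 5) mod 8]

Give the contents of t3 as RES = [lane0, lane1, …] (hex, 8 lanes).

→ t0 |3d|43|06|9c|4b|e9|59|b0|
→ t1 |51|3d|2e|43|f4|06|8f|9c|
→ t2 |71|5a|2e|43|43|9c|8f|9c|
→ t3 |43|43|9c|8f|9c|71|5a|2e|

RES = [0x43, 0x43, 0x9c, 0x8f, 0x9c, 0x71, 0x5a, 0x2e]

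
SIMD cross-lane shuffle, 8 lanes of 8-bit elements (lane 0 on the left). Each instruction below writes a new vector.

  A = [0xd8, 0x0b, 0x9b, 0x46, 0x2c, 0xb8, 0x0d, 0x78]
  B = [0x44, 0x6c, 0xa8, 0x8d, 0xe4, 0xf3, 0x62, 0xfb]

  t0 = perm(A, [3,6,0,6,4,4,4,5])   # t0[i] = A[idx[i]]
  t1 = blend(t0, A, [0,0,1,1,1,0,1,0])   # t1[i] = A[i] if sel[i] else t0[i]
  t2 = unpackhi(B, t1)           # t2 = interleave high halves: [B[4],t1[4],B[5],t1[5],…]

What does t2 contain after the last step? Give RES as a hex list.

RES = [0xe4, 0x2c, 0xf3, 0x2c, 0x62, 0x0d, 0xfb, 0xb8]

→ t0 |46|0d|d8|0d|2c|2c|2c|b8|
→ t1 |46|0d|9b|46|2c|2c|0d|b8|
→ t2 |e4|2c|f3|2c|62|0d|fb|b8|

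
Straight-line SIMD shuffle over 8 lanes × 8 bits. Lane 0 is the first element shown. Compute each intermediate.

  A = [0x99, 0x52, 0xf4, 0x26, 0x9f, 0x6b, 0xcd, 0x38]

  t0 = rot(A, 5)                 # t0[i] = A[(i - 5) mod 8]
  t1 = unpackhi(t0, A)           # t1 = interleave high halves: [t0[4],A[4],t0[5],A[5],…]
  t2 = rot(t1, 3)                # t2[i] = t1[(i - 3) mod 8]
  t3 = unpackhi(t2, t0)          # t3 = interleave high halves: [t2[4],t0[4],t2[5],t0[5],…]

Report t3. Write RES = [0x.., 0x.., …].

t0 = [0x26, 0x9f, 0x6b, 0xcd, 0x38, 0x99, 0x52, 0xf4]
t1 = [0x38, 0x9f, 0x99, 0x6b, 0x52, 0xcd, 0xf4, 0x38]
t2 = [0xcd, 0xf4, 0x38, 0x38, 0x9f, 0x99, 0x6b, 0x52]
t3 = [0x9f, 0x38, 0x99, 0x99, 0x6b, 0x52, 0x52, 0xf4]

RES = [0x9f, 0x38, 0x99, 0x99, 0x6b, 0x52, 0x52, 0xf4]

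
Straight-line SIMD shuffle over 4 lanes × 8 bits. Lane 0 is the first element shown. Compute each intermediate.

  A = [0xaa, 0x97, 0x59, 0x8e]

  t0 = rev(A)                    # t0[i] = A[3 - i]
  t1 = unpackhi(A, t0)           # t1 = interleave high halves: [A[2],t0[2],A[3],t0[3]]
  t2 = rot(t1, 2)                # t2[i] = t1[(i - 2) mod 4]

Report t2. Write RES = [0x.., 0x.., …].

RES = [0x8e, 0xaa, 0x59, 0x97]

t0 = [0x8e, 0x59, 0x97, 0xaa]
t1 = [0x59, 0x97, 0x8e, 0xaa]
t2 = [0x8e, 0xaa, 0x59, 0x97]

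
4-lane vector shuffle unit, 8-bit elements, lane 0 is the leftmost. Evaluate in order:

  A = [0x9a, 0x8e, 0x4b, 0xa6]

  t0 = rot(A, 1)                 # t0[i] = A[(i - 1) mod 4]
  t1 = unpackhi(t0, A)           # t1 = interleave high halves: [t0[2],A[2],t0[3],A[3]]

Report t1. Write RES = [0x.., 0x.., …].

RES = [0x8e, 0x4b, 0x4b, 0xa6]

  t0: a6 9a 8e 4b
  t1: 8e 4b 4b a6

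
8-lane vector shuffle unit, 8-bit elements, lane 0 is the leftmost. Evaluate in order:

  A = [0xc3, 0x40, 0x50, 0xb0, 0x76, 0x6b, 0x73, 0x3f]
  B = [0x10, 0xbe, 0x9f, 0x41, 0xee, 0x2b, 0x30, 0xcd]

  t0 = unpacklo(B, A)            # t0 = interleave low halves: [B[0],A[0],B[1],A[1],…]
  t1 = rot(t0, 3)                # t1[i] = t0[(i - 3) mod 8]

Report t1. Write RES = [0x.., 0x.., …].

RES = [0x50, 0x41, 0xb0, 0x10, 0xc3, 0xbe, 0x40, 0x9f]

→ t0 |10|c3|be|40|9f|50|41|b0|
→ t1 |50|41|b0|10|c3|be|40|9f|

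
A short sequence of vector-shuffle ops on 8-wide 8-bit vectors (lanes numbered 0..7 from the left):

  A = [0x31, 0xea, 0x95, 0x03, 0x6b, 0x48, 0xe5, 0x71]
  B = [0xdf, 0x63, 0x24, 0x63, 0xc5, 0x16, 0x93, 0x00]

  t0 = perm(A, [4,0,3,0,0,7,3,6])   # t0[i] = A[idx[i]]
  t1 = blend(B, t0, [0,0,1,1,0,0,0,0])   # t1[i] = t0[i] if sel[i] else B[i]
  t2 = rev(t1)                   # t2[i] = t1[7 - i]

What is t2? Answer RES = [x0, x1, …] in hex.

→ t0 |6b|31|03|31|31|71|03|e5|
→ t1 |df|63|03|31|c5|16|93|00|
→ t2 |00|93|16|c5|31|03|63|df|

RES = [ 0x00  0x93  0x16  0xc5  0x31  0x03  0x63  0xdf ]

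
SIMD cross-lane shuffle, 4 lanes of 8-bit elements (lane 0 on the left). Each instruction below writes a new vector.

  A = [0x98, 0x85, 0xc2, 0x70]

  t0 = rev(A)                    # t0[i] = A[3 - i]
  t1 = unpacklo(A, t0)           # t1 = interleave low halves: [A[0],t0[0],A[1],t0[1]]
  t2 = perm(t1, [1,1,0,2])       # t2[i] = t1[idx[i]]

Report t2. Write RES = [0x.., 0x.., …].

RES = [0x70, 0x70, 0x98, 0x85]

t0 = [0x70, 0xc2, 0x85, 0x98]
t1 = [0x98, 0x70, 0x85, 0xc2]
t2 = [0x70, 0x70, 0x98, 0x85]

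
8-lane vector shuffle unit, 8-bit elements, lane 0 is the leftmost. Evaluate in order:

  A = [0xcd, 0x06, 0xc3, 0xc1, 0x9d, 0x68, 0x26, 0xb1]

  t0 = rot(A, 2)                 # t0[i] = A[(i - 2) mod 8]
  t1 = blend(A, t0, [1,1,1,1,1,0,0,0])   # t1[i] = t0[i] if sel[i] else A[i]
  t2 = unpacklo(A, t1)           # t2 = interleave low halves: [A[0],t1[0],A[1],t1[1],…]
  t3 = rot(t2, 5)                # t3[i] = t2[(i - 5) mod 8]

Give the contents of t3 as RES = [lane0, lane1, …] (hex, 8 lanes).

RES = [0xb1, 0xc3, 0xcd, 0xc1, 0x06, 0xcd, 0x26, 0x06]

  t0: 26 b1 cd 06 c3 c1 9d 68
  t1: 26 b1 cd 06 c3 68 26 b1
  t2: cd 26 06 b1 c3 cd c1 06
  t3: b1 c3 cd c1 06 cd 26 06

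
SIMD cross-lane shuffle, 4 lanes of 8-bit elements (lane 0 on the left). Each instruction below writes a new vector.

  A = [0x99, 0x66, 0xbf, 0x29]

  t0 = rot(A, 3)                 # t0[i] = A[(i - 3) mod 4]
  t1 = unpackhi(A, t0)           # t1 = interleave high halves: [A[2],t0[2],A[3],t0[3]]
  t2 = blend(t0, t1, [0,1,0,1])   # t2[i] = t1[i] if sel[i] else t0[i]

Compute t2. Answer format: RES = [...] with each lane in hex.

→ t0 |66|bf|29|99|
→ t1 |bf|29|29|99|
→ t2 |66|29|29|99|

RES = [0x66, 0x29, 0x29, 0x99]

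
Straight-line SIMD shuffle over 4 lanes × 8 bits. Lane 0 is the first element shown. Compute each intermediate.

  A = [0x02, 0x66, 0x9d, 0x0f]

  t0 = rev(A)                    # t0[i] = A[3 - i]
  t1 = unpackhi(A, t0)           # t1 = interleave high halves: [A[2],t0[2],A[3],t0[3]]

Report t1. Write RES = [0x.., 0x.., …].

RES = [0x9d, 0x66, 0x0f, 0x02]

→ t0 |0f|9d|66|02|
→ t1 |9d|66|0f|02|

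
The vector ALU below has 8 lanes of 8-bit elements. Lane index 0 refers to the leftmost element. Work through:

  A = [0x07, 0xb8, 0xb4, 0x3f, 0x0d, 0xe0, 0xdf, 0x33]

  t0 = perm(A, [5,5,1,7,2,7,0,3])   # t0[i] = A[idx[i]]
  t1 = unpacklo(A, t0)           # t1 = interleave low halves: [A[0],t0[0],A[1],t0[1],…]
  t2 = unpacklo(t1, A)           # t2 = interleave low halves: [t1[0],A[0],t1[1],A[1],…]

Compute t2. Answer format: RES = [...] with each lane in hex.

RES = [ 0x07  0x07  0xe0  0xb8  0xb8  0xb4  0xe0  0x3f ]

t0 = [0xe0, 0xe0, 0xb8, 0x33, 0xb4, 0x33, 0x07, 0x3f]
t1 = [0x07, 0xe0, 0xb8, 0xe0, 0xb4, 0xb8, 0x3f, 0x33]
t2 = [0x07, 0x07, 0xe0, 0xb8, 0xb8, 0xb4, 0xe0, 0x3f]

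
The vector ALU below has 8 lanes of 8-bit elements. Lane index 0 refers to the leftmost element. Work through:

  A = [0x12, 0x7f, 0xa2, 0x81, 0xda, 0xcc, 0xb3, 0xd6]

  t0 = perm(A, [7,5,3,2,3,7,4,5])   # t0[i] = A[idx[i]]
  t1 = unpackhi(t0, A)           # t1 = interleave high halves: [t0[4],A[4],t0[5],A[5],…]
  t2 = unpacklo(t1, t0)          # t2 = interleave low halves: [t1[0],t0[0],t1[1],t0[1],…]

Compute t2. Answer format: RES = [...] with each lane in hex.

t0 = [0xd6, 0xcc, 0x81, 0xa2, 0x81, 0xd6, 0xda, 0xcc]
t1 = [0x81, 0xda, 0xd6, 0xcc, 0xda, 0xb3, 0xcc, 0xd6]
t2 = [0x81, 0xd6, 0xda, 0xcc, 0xd6, 0x81, 0xcc, 0xa2]

RES = [ 0x81  0xd6  0xda  0xcc  0xd6  0x81  0xcc  0xa2 ]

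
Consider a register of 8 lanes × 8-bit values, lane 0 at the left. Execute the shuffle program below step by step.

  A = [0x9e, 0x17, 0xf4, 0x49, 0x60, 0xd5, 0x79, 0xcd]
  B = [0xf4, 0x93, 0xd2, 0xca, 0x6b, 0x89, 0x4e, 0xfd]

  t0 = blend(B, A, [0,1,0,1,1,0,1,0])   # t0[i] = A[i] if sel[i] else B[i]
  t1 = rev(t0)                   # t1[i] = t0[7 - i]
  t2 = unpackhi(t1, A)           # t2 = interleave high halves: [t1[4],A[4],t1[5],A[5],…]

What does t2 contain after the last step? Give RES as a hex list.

RES = [0x49, 0x60, 0xd2, 0xd5, 0x17, 0x79, 0xf4, 0xcd]

→ t0 |f4|17|d2|49|60|89|79|fd|
→ t1 |fd|79|89|60|49|d2|17|f4|
→ t2 |49|60|d2|d5|17|79|f4|cd|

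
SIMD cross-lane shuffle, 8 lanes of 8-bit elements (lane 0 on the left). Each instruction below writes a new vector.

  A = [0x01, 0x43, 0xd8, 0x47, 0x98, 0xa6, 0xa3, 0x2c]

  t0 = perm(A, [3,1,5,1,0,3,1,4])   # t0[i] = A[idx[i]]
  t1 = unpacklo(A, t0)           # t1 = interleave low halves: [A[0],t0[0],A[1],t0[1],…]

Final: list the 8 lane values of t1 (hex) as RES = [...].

t0 = [0x47, 0x43, 0xa6, 0x43, 0x01, 0x47, 0x43, 0x98]
t1 = [0x01, 0x47, 0x43, 0x43, 0xd8, 0xa6, 0x47, 0x43]

RES = [0x01, 0x47, 0x43, 0x43, 0xd8, 0xa6, 0x47, 0x43]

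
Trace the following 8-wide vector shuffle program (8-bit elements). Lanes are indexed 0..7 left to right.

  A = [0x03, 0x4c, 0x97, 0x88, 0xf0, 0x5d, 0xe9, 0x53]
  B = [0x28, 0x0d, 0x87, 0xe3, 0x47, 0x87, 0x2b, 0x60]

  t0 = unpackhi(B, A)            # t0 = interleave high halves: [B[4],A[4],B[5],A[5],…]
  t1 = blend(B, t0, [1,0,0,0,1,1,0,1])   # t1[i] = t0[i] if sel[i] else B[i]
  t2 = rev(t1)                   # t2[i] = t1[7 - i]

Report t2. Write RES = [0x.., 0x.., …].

→ t0 |47|f0|87|5d|2b|e9|60|53|
→ t1 |47|0d|87|e3|2b|e9|2b|53|
→ t2 |53|2b|e9|2b|e3|87|0d|47|

RES = [0x53, 0x2b, 0xe9, 0x2b, 0xe3, 0x87, 0x0d, 0x47]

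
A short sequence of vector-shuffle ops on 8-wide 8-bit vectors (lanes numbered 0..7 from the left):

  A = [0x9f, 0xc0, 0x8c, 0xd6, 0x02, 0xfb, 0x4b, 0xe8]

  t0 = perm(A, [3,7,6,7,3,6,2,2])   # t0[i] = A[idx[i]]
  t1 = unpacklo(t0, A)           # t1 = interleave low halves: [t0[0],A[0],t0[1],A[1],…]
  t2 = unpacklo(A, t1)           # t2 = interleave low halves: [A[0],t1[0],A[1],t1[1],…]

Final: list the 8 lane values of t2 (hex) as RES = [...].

→ t0 |d6|e8|4b|e8|d6|4b|8c|8c|
→ t1 |d6|9f|e8|c0|4b|8c|e8|d6|
→ t2 |9f|d6|c0|9f|8c|e8|d6|c0|

RES = [0x9f, 0xd6, 0xc0, 0x9f, 0x8c, 0xe8, 0xd6, 0xc0]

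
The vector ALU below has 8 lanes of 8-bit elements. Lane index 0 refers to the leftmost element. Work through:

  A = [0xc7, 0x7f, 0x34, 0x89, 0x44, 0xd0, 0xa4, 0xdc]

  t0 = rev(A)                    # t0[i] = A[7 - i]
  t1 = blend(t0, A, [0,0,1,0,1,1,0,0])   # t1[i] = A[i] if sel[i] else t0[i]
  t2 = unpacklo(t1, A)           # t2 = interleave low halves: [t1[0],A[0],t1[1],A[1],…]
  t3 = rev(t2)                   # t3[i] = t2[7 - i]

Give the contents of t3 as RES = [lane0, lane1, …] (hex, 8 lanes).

  t0: dc a4 d0 44 89 34 7f c7
  t1: dc a4 34 44 44 d0 7f c7
  t2: dc c7 a4 7f 34 34 44 89
  t3: 89 44 34 34 7f a4 c7 dc

RES = [ 0x89  0x44  0x34  0x34  0x7f  0xa4  0xc7  0xdc ]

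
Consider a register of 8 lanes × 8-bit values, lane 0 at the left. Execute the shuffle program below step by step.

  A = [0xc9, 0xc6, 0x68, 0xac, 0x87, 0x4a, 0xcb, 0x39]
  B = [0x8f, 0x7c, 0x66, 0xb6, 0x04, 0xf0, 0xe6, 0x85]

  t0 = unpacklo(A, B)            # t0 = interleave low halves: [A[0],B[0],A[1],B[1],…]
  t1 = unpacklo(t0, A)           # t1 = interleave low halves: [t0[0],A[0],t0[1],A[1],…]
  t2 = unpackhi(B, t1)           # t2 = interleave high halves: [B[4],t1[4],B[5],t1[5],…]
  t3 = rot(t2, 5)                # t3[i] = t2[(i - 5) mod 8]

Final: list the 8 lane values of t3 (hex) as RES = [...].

t0 = [0xc9, 0x8f, 0xc6, 0x7c, 0x68, 0x66, 0xac, 0xb6]
t1 = [0xc9, 0xc9, 0x8f, 0xc6, 0xc6, 0x68, 0x7c, 0xac]
t2 = [0x04, 0xc6, 0xf0, 0x68, 0xe6, 0x7c, 0x85, 0xac]
t3 = [0x68, 0xe6, 0x7c, 0x85, 0xac, 0x04, 0xc6, 0xf0]

RES = [0x68, 0xe6, 0x7c, 0x85, 0xac, 0x04, 0xc6, 0xf0]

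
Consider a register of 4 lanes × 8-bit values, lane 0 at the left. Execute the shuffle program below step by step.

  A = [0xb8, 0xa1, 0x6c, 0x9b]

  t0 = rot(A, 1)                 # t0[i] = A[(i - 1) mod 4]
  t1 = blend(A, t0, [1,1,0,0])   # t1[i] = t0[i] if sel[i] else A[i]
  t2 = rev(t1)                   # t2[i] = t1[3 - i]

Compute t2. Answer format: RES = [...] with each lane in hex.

t0 = [0x9b, 0xb8, 0xa1, 0x6c]
t1 = [0x9b, 0xb8, 0x6c, 0x9b]
t2 = [0x9b, 0x6c, 0xb8, 0x9b]

RES = [0x9b, 0x6c, 0xb8, 0x9b]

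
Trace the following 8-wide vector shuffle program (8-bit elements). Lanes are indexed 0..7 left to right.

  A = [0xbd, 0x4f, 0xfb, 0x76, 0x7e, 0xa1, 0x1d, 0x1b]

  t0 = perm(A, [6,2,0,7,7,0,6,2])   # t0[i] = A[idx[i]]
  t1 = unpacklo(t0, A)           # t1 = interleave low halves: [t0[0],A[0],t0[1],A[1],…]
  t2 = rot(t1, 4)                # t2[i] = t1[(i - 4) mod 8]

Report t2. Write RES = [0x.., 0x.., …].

RES = [0xbd, 0xfb, 0x1b, 0x76, 0x1d, 0xbd, 0xfb, 0x4f]

→ t0 |1d|fb|bd|1b|1b|bd|1d|fb|
→ t1 |1d|bd|fb|4f|bd|fb|1b|76|
→ t2 |bd|fb|1b|76|1d|bd|fb|4f|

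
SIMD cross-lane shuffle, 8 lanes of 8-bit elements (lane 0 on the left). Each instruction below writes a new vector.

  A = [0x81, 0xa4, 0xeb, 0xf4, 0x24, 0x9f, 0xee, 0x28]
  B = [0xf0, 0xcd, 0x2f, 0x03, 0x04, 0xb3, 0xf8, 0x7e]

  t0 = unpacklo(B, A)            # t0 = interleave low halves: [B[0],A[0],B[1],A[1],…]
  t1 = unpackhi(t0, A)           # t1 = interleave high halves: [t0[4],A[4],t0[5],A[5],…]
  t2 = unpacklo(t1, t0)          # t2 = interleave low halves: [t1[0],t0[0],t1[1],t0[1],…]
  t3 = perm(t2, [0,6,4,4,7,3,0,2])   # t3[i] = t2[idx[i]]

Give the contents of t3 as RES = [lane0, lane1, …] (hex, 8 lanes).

RES = [ 0x2f  0x9f  0xeb  0xeb  0xa4  0x81  0x2f  0x24 ]

→ t0 |f0|81|cd|a4|2f|eb|03|f4|
→ t1 |2f|24|eb|9f|03|ee|f4|28|
→ t2 |2f|f0|24|81|eb|cd|9f|a4|
→ t3 |2f|9f|eb|eb|a4|81|2f|24|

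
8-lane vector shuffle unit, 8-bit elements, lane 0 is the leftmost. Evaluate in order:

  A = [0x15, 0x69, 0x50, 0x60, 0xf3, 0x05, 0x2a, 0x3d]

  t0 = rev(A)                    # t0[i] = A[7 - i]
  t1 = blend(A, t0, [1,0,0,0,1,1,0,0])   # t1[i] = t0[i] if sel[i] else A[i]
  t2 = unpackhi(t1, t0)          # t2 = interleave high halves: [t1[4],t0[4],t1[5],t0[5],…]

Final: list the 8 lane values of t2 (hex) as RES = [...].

→ t0 |3d|2a|05|f3|60|50|69|15|
→ t1 |3d|69|50|60|60|50|2a|3d|
→ t2 |60|60|50|50|2a|69|3d|15|

RES = [ 0x60  0x60  0x50  0x50  0x2a  0x69  0x3d  0x15 ]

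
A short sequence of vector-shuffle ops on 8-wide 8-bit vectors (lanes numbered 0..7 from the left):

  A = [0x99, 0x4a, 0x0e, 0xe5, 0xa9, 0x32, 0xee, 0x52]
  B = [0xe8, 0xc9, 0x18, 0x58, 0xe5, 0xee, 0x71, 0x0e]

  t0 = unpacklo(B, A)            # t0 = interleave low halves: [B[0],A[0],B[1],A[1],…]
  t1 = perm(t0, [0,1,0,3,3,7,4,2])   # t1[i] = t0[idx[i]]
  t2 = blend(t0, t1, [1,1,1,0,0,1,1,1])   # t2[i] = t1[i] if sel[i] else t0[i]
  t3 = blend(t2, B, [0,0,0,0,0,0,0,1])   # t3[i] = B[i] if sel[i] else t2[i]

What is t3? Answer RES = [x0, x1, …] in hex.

t0 = [0xe8, 0x99, 0xc9, 0x4a, 0x18, 0x0e, 0x58, 0xe5]
t1 = [0xe8, 0x99, 0xe8, 0x4a, 0x4a, 0xe5, 0x18, 0xc9]
t2 = [0xe8, 0x99, 0xe8, 0x4a, 0x18, 0xe5, 0x18, 0xc9]
t3 = [0xe8, 0x99, 0xe8, 0x4a, 0x18, 0xe5, 0x18, 0x0e]

RES = [ 0xe8  0x99  0xe8  0x4a  0x18  0xe5  0x18  0x0e ]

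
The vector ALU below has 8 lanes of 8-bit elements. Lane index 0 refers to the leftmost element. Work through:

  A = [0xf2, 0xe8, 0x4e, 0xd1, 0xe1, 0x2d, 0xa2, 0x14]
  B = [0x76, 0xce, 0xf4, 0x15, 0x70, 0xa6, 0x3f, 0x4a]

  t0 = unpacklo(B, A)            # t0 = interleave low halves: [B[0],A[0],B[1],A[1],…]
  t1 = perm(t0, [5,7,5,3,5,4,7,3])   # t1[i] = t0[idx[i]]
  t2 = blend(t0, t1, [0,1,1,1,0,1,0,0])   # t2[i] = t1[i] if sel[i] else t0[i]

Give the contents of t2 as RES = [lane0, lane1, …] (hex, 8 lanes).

  t0: 76 f2 ce e8 f4 4e 15 d1
  t1: 4e d1 4e e8 4e f4 d1 e8
  t2: 76 d1 4e e8 f4 f4 15 d1

RES = [0x76, 0xd1, 0x4e, 0xe8, 0xf4, 0xf4, 0x15, 0xd1]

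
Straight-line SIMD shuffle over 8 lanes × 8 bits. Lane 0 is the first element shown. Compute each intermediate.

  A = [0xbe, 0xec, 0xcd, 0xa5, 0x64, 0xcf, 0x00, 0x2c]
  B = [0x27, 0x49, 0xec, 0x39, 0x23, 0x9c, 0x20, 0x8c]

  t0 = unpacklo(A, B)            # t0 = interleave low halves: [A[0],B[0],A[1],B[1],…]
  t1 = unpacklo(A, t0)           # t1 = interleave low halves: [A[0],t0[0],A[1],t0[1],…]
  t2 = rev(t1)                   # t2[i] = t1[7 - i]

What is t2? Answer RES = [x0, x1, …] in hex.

RES = [ 0x49  0xa5  0xec  0xcd  0x27  0xec  0xbe  0xbe ]

  t0: be 27 ec 49 cd ec a5 39
  t1: be be ec 27 cd ec a5 49
  t2: 49 a5 ec cd 27 ec be be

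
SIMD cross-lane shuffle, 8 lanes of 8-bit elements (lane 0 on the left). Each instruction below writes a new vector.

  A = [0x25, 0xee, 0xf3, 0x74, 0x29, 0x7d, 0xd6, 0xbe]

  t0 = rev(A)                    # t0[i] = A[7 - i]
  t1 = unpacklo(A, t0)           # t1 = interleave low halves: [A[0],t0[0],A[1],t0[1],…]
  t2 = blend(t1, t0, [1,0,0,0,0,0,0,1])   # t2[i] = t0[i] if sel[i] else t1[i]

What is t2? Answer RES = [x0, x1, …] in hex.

RES = [ 0xbe  0xbe  0xee  0xd6  0xf3  0x7d  0x74  0x25 ]

t0 = [0xbe, 0xd6, 0x7d, 0x29, 0x74, 0xf3, 0xee, 0x25]
t1 = [0x25, 0xbe, 0xee, 0xd6, 0xf3, 0x7d, 0x74, 0x29]
t2 = [0xbe, 0xbe, 0xee, 0xd6, 0xf3, 0x7d, 0x74, 0x25]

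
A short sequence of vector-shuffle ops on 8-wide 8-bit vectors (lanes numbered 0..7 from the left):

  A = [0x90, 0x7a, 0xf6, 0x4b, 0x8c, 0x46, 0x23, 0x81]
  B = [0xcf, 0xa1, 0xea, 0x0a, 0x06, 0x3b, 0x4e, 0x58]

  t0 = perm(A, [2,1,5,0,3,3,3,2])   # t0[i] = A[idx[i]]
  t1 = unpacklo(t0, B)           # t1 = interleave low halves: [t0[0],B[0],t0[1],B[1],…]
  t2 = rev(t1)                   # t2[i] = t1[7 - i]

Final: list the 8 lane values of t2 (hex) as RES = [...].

→ t0 |f6|7a|46|90|4b|4b|4b|f6|
→ t1 |f6|cf|7a|a1|46|ea|90|0a|
→ t2 |0a|90|ea|46|a1|7a|cf|f6|

RES = [0x0a, 0x90, 0xea, 0x46, 0xa1, 0x7a, 0xcf, 0xf6]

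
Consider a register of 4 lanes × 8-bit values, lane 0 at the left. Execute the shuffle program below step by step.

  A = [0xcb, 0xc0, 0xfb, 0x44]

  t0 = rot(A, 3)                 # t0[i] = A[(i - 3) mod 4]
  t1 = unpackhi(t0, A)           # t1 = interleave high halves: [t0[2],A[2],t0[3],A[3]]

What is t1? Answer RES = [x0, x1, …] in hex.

RES = [0x44, 0xfb, 0xcb, 0x44]

t0 = [0xc0, 0xfb, 0x44, 0xcb]
t1 = [0x44, 0xfb, 0xcb, 0x44]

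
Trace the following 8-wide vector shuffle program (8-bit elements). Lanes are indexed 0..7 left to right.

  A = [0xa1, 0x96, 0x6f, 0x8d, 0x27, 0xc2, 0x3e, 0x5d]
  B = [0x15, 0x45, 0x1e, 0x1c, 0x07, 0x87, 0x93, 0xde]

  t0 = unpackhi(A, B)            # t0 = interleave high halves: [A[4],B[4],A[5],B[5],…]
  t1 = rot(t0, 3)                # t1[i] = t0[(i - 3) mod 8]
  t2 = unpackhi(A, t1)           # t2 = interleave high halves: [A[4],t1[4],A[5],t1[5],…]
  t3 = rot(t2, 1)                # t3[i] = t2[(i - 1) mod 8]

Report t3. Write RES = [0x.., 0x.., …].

t0 = [0x27, 0x07, 0xc2, 0x87, 0x3e, 0x93, 0x5d, 0xde]
t1 = [0x93, 0x5d, 0xde, 0x27, 0x07, 0xc2, 0x87, 0x3e]
t2 = [0x27, 0x07, 0xc2, 0xc2, 0x3e, 0x87, 0x5d, 0x3e]
t3 = [0x3e, 0x27, 0x07, 0xc2, 0xc2, 0x3e, 0x87, 0x5d]

RES = [ 0x3e  0x27  0x07  0xc2  0xc2  0x3e  0x87  0x5d ]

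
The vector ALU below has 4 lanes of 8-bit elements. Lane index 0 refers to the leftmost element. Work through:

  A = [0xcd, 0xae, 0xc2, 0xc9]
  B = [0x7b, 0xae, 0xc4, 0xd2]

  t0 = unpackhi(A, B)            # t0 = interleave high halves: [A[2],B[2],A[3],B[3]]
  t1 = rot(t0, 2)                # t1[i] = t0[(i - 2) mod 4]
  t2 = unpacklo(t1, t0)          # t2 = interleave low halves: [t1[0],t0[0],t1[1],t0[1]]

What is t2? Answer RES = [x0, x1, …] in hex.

  t0: c2 c4 c9 d2
  t1: c9 d2 c2 c4
  t2: c9 c2 d2 c4

RES = [ 0xc9  0xc2  0xd2  0xc4 ]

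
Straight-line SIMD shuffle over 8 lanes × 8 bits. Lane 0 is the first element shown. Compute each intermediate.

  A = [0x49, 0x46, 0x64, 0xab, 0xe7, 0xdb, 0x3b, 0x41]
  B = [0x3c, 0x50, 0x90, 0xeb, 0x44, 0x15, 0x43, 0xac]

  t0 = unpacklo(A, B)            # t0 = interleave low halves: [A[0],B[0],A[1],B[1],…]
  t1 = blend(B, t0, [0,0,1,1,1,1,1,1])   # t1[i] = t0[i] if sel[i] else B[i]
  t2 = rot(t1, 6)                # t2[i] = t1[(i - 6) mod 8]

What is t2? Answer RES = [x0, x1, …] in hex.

RES = [0x46, 0x50, 0x64, 0x90, 0xab, 0xeb, 0x3c, 0x50]

t0 = [0x49, 0x3c, 0x46, 0x50, 0x64, 0x90, 0xab, 0xeb]
t1 = [0x3c, 0x50, 0x46, 0x50, 0x64, 0x90, 0xab, 0xeb]
t2 = [0x46, 0x50, 0x64, 0x90, 0xab, 0xeb, 0x3c, 0x50]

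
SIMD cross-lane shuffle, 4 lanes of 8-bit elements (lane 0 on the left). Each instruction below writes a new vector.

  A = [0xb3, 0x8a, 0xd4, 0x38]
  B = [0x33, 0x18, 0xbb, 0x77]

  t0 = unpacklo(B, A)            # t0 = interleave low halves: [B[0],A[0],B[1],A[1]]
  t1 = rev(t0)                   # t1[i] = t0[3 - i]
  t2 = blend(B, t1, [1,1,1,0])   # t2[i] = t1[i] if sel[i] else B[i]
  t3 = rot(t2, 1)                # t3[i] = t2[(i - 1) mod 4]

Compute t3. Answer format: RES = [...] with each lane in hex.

t0 = [0x33, 0xb3, 0x18, 0x8a]
t1 = [0x8a, 0x18, 0xb3, 0x33]
t2 = [0x8a, 0x18, 0xb3, 0x77]
t3 = [0x77, 0x8a, 0x18, 0xb3]

RES = [ 0x77  0x8a  0x18  0xb3 ]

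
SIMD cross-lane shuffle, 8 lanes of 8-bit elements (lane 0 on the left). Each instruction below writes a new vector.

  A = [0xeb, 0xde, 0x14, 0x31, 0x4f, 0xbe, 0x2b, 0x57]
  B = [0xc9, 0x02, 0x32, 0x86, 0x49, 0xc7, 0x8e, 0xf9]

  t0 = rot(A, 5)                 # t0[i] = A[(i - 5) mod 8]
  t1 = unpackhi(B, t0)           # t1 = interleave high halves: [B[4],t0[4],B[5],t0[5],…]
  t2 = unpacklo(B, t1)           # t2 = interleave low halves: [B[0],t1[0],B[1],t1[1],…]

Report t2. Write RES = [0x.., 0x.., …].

RES = [ 0xc9  0x49  0x02  0x57  0x32  0xc7  0x86  0xeb ]

t0 = [0x31, 0x4f, 0xbe, 0x2b, 0x57, 0xeb, 0xde, 0x14]
t1 = [0x49, 0x57, 0xc7, 0xeb, 0x8e, 0xde, 0xf9, 0x14]
t2 = [0xc9, 0x49, 0x02, 0x57, 0x32, 0xc7, 0x86, 0xeb]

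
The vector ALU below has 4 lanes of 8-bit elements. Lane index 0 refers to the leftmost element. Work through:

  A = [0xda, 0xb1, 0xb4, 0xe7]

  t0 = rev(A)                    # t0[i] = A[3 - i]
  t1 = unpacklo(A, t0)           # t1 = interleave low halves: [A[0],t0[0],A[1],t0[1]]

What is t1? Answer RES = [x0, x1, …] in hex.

RES = [0xda, 0xe7, 0xb1, 0xb4]

  t0: e7 b4 b1 da
  t1: da e7 b1 b4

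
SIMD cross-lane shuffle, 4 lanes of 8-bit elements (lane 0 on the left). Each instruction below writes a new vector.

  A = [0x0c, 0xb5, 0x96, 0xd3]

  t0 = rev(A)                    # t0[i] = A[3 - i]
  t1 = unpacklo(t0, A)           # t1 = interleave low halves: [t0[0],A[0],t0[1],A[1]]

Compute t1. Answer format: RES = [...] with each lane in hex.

RES = [ 0xd3  0x0c  0x96  0xb5 ]

t0 = [0xd3, 0x96, 0xb5, 0x0c]
t1 = [0xd3, 0x0c, 0x96, 0xb5]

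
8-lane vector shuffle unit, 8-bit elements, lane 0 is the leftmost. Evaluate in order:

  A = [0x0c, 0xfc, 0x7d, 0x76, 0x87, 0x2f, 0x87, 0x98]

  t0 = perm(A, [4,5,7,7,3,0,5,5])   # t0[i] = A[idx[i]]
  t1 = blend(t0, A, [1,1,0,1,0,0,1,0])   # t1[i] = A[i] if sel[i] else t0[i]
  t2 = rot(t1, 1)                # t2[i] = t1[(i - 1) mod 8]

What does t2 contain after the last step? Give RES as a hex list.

RES = [0x2f, 0x0c, 0xfc, 0x98, 0x76, 0x76, 0x0c, 0x87]

t0 = [0x87, 0x2f, 0x98, 0x98, 0x76, 0x0c, 0x2f, 0x2f]
t1 = [0x0c, 0xfc, 0x98, 0x76, 0x76, 0x0c, 0x87, 0x2f]
t2 = [0x2f, 0x0c, 0xfc, 0x98, 0x76, 0x76, 0x0c, 0x87]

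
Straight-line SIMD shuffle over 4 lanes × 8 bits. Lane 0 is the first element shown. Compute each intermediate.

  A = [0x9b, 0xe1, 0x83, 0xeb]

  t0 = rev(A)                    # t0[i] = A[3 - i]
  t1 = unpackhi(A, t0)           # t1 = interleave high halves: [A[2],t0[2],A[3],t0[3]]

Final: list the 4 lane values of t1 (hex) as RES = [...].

RES = [0x83, 0xe1, 0xeb, 0x9b]

→ t0 |eb|83|e1|9b|
→ t1 |83|e1|eb|9b|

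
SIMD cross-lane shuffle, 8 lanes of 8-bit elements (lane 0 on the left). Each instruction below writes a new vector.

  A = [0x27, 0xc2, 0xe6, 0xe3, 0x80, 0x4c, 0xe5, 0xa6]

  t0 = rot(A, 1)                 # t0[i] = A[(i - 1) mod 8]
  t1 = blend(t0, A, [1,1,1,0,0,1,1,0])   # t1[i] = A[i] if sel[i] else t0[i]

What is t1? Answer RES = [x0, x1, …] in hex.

→ t0 |a6|27|c2|e6|e3|80|4c|e5|
→ t1 |27|c2|e6|e6|e3|4c|e5|e5|

RES = [0x27, 0xc2, 0xe6, 0xe6, 0xe3, 0x4c, 0xe5, 0xe5]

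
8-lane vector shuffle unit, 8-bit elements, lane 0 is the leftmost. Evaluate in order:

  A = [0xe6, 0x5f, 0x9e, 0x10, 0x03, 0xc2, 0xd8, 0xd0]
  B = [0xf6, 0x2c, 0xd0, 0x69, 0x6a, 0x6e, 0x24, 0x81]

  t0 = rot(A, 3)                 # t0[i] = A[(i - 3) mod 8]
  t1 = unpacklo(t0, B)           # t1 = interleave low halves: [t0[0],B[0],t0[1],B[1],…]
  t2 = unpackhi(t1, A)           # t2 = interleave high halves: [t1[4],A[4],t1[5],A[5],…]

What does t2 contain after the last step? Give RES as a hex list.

RES = [ 0xd0  0x03  0xd0  0xc2  0xe6  0xd8  0x69  0xd0 ]

→ t0 |c2|d8|d0|e6|5f|9e|10|03|
→ t1 |c2|f6|d8|2c|d0|d0|e6|69|
→ t2 |d0|03|d0|c2|e6|d8|69|d0|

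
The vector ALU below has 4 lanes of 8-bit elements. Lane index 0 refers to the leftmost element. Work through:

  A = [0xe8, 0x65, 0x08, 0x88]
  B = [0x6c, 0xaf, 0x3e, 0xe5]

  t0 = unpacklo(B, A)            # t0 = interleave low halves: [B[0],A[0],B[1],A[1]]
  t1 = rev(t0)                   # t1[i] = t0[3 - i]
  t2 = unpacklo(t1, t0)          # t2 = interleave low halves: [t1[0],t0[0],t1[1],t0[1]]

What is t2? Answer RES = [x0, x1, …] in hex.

  t0: 6c e8 af 65
  t1: 65 af e8 6c
  t2: 65 6c af e8

RES = [ 0x65  0x6c  0xaf  0xe8 ]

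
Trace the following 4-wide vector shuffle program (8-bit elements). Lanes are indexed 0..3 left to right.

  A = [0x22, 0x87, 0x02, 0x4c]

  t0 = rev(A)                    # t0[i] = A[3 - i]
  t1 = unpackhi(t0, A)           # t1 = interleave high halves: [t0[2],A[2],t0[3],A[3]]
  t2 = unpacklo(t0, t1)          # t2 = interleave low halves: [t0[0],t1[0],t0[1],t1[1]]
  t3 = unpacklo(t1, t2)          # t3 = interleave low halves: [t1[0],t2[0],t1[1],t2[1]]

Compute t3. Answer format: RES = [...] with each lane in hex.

RES = [0x87, 0x4c, 0x02, 0x87]

  t0: 4c 02 87 22
  t1: 87 02 22 4c
  t2: 4c 87 02 02
  t3: 87 4c 02 87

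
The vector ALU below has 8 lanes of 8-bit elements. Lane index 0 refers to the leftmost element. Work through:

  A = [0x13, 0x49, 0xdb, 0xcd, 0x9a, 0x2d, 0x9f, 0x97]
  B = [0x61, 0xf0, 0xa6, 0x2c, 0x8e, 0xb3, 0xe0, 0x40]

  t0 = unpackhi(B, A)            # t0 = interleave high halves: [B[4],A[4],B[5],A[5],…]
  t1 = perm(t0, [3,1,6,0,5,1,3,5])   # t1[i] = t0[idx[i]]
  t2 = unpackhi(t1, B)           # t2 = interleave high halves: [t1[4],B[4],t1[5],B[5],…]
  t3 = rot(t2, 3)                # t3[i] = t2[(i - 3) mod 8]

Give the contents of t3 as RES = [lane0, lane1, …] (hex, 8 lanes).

RES = [0xe0, 0x9f, 0x40, 0x9f, 0x8e, 0x9a, 0xb3, 0x2d]

t0 = [0x8e, 0x9a, 0xb3, 0x2d, 0xe0, 0x9f, 0x40, 0x97]
t1 = [0x2d, 0x9a, 0x40, 0x8e, 0x9f, 0x9a, 0x2d, 0x9f]
t2 = [0x9f, 0x8e, 0x9a, 0xb3, 0x2d, 0xe0, 0x9f, 0x40]
t3 = [0xe0, 0x9f, 0x40, 0x9f, 0x8e, 0x9a, 0xb3, 0x2d]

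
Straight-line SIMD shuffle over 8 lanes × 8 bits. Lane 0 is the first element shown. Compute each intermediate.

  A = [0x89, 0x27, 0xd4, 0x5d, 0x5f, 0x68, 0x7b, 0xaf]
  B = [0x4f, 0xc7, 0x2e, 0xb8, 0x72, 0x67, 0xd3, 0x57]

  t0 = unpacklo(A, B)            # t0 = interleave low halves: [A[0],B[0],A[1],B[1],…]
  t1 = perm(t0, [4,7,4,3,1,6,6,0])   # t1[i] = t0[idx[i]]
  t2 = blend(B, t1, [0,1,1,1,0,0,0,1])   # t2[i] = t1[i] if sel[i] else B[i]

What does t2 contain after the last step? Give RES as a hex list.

t0 = [0x89, 0x4f, 0x27, 0xc7, 0xd4, 0x2e, 0x5d, 0xb8]
t1 = [0xd4, 0xb8, 0xd4, 0xc7, 0x4f, 0x5d, 0x5d, 0x89]
t2 = [0x4f, 0xb8, 0xd4, 0xc7, 0x72, 0x67, 0xd3, 0x89]

RES = [ 0x4f  0xb8  0xd4  0xc7  0x72  0x67  0xd3  0x89 ]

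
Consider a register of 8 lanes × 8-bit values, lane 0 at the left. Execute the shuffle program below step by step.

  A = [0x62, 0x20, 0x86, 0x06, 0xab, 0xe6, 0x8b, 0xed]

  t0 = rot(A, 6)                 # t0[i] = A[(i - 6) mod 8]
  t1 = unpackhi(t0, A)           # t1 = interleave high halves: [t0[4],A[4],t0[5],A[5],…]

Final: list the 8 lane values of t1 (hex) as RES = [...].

→ t0 |86|06|ab|e6|8b|ed|62|20|
→ t1 |8b|ab|ed|e6|62|8b|20|ed|

RES = [ 0x8b  0xab  0xed  0xe6  0x62  0x8b  0x20  0xed ]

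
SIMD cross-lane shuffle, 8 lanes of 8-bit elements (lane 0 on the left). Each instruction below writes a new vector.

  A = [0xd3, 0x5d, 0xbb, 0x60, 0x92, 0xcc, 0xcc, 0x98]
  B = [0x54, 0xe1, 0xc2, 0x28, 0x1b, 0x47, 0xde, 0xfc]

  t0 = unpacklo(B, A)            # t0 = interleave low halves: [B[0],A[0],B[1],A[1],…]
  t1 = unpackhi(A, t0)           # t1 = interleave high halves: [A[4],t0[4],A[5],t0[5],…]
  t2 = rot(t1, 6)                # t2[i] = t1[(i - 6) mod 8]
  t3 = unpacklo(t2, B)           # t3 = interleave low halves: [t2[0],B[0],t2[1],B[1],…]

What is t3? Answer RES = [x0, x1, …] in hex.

RES = [0xcc, 0x54, 0xbb, 0xe1, 0xcc, 0xc2, 0x28, 0x28]

  t0: 54 d3 e1 5d c2 bb 28 60
  t1: 92 c2 cc bb cc 28 98 60
  t2: cc bb cc 28 98 60 92 c2
  t3: cc 54 bb e1 cc c2 28 28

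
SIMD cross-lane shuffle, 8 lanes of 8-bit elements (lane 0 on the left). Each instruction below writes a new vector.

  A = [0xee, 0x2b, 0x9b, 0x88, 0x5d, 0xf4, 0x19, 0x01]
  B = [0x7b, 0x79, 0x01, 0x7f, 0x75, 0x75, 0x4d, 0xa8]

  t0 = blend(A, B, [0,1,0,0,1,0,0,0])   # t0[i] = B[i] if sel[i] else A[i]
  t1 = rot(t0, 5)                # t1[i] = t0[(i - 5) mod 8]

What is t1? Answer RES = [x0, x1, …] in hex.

→ t0 |ee|79|9b|88|75|f4|19|01|
→ t1 |88|75|f4|19|01|ee|79|9b|

RES = [0x88, 0x75, 0xf4, 0x19, 0x01, 0xee, 0x79, 0x9b]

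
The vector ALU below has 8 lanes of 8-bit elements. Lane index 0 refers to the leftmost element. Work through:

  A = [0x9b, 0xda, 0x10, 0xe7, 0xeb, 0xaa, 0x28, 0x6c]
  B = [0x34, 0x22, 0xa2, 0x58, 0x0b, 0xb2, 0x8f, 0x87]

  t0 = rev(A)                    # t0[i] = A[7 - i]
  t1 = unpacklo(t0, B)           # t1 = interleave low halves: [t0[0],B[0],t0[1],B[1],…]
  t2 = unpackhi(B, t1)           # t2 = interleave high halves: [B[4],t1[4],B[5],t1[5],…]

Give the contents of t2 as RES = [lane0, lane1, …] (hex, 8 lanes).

  t0: 6c 28 aa eb e7 10 da 9b
  t1: 6c 34 28 22 aa a2 eb 58
  t2: 0b aa b2 a2 8f eb 87 58

RES = [ 0x0b  0xaa  0xb2  0xa2  0x8f  0xeb  0x87  0x58 ]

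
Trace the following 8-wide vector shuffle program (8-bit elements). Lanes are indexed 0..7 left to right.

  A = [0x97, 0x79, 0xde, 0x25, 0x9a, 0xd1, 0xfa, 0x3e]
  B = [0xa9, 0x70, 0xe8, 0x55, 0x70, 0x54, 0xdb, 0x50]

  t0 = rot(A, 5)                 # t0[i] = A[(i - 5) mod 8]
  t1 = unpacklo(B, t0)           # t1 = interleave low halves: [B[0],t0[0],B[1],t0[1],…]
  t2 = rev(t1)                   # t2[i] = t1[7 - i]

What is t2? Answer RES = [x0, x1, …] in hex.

RES = [ 0xfa  0x55  0xd1  0xe8  0x9a  0x70  0x25  0xa9 ]

  t0: 25 9a d1 fa 3e 97 79 de
  t1: a9 25 70 9a e8 d1 55 fa
  t2: fa 55 d1 e8 9a 70 25 a9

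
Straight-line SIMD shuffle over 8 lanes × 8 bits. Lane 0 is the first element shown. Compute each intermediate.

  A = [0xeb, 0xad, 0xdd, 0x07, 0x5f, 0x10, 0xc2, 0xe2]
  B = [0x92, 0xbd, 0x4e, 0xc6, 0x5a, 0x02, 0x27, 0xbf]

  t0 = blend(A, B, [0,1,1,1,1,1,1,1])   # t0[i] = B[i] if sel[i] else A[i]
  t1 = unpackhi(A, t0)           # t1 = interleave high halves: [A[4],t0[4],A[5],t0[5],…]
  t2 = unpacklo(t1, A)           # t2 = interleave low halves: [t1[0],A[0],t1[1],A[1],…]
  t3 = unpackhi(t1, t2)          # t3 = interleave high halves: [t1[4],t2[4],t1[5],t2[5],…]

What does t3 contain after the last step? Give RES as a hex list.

RES = [ 0xc2  0x10  0x27  0xdd  0xe2  0x02  0xbf  0x07 ]

→ t0 |eb|bd|4e|c6|5a|02|27|bf|
→ t1 |5f|5a|10|02|c2|27|e2|bf|
→ t2 |5f|eb|5a|ad|10|dd|02|07|
→ t3 |c2|10|27|dd|e2|02|bf|07|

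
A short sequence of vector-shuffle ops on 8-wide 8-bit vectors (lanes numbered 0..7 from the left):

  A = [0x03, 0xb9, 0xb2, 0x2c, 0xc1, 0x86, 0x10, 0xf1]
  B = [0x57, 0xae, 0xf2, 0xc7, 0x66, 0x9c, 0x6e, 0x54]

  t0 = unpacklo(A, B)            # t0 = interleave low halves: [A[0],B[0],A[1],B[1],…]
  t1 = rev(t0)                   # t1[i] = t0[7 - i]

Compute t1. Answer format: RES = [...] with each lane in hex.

  t0: 03 57 b9 ae b2 f2 2c c7
  t1: c7 2c f2 b2 ae b9 57 03

RES = [0xc7, 0x2c, 0xf2, 0xb2, 0xae, 0xb9, 0x57, 0x03]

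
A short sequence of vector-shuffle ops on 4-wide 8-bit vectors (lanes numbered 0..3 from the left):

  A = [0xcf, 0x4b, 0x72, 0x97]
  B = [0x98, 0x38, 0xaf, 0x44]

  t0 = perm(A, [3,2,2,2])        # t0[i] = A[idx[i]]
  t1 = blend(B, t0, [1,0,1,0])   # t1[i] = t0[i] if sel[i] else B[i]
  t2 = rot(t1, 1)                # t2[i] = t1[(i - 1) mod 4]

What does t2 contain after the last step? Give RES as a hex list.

RES = [0x44, 0x97, 0x38, 0x72]

t0 = [0x97, 0x72, 0x72, 0x72]
t1 = [0x97, 0x38, 0x72, 0x44]
t2 = [0x44, 0x97, 0x38, 0x72]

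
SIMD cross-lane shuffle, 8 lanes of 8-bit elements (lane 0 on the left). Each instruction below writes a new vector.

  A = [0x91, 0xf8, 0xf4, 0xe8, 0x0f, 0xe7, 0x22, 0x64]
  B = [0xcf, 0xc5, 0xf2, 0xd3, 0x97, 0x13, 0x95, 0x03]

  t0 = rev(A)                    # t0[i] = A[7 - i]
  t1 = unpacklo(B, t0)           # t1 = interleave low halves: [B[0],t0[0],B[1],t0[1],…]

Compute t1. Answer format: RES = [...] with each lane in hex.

RES = [ 0xcf  0x64  0xc5  0x22  0xf2  0xe7  0xd3  0x0f ]

  t0: 64 22 e7 0f e8 f4 f8 91
  t1: cf 64 c5 22 f2 e7 d3 0f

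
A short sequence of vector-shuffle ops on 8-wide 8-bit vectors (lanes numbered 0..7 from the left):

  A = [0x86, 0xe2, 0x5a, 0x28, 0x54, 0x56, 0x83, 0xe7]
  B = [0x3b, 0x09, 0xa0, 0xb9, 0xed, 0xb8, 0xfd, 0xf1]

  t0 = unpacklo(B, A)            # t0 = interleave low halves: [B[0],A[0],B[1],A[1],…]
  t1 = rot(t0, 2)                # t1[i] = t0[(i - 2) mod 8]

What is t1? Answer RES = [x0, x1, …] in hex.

  t0: 3b 86 09 e2 a0 5a b9 28
  t1: b9 28 3b 86 09 e2 a0 5a

RES = [ 0xb9  0x28  0x3b  0x86  0x09  0xe2  0xa0  0x5a ]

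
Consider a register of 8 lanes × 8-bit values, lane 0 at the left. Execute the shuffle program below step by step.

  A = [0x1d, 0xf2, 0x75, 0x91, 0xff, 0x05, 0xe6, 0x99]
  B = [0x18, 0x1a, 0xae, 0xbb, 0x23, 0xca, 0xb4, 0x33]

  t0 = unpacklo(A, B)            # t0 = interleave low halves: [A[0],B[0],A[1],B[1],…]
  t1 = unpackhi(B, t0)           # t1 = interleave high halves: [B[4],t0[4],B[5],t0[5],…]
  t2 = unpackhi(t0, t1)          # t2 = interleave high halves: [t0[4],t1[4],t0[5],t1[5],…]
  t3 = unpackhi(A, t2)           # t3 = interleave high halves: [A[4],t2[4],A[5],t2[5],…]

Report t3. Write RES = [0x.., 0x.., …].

RES = [ 0xff  0x91  0x05  0x33  0xe6  0xbb  0x99  0xbb ]

  t0: 1d 18 f2 1a 75 ae 91 bb
  t1: 23 75 ca ae b4 91 33 bb
  t2: 75 b4 ae 91 91 33 bb bb
  t3: ff 91 05 33 e6 bb 99 bb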